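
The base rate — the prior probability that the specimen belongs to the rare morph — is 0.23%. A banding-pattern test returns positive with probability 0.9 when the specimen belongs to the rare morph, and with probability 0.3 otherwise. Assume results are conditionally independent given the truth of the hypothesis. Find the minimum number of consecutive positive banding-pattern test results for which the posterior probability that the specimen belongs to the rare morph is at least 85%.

8

Prior odds: 0.0023 ÷ 0.9977 = 23/9977.
Likelihood ratio of a positive result = 0.9/0.3 = 3.
Target odds: 0.85 ÷ 0.15 = 17/3.
Require 3ⁿ ≥ 17/3 ÷ (23/9977) = 169609/69.
3⁷ = 2187 falls short of 169609/69 but 3⁸ = 6561 reaches it, so n = 8.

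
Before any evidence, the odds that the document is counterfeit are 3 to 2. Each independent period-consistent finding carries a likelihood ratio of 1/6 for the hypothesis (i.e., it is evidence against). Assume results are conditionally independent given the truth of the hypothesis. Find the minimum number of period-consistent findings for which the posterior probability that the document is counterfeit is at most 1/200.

Prior odds = 1.5.
Likelihood ratio per period-consistent finding = 1/6.
Target odds: 0.005 ÷ 0.995 = 1/199.
Need 1.5 × (1/6)ⁿ ≤ 1/199, i.e. (1/6)ⁿ ≤ 2/597.
(1/6)³ = 1/216 is still above 2/597 but (1/6)⁴ = 1/1296 is at or below it, so n = 4.

4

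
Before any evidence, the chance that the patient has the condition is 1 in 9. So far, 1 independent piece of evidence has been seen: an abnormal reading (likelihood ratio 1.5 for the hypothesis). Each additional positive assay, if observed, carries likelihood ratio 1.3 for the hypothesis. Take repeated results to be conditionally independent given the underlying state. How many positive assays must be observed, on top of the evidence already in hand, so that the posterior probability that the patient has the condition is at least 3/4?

Prior odds = (1/9)/(8/9) = 0.125.
Bayes factor of the evidence already in hand = 1.5.
Odds after that evidence = 0.125 × 1.5 = 0.1875.
Target odds = 0.75/0.25 = 3.
Need 1.3ⁿ ≥ 3 ÷ 0.1875 = 16.
1.3¹⁰ ≈13.7858 falls short of 16 but 1.3¹¹ ≈17.9216 reaches it, so n = 11.

11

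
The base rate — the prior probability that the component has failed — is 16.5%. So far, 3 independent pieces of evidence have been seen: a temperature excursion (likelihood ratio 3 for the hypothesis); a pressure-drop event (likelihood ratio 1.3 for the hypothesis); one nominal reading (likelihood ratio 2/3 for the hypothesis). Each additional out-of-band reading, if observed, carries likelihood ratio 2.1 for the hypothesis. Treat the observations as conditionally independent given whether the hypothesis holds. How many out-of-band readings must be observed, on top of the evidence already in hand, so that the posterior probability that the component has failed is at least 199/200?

Prior odds = 0.165/0.835 = 33/167.
Combined Bayes factor of the evidence already in hand = 3 × 1.3 × (2/3) = 2.6.
Odds after that evidence = (33/167) × 2.6 = 429/835.
Target odds = 0.995/0.005 = 199.
Need 2.1ⁿ ≥ 199 ÷ (429/835) = 166165/429.
2.1⁸ ≈378.229 falls short of 166165/429 but 2.1⁹ ≈794.28 reaches it, so n = 9.

9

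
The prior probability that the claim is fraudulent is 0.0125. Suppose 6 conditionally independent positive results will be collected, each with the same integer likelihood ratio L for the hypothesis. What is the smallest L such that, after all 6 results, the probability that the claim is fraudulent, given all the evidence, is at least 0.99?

Prior odds = 0.0125/0.9875 = 1/79.
Target odds = 0.99/0.01 = 99.
Need L⁶ ≥ 99 ÷ (1/79) = 7821.
4⁶ = 4096 < 7821 ≤ 15625 = 5⁶, so L = 5.

5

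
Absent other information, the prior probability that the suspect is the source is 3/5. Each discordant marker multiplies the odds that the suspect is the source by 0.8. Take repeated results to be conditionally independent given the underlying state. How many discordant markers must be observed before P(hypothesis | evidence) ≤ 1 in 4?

Prior odds: 0.6 ÷ 0.4 = 1.5.
Likelihood ratio per discordant marker = 0.8.
Target odds: 0.25 ÷ 0.75 = 1/3.
Require 0.8ⁿ ≤ 1/3 ÷ 1.5 = 2/9.
0.8⁶ = 4096/15625 is still above 2/9 but 0.8⁷ = 16384/78125 is at or below it, so n = 7.

7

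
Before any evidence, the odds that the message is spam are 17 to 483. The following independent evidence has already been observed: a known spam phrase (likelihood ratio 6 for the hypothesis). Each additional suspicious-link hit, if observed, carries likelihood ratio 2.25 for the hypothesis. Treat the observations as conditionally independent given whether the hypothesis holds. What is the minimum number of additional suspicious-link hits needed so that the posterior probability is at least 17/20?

5

Prior odds = 17/483.
Bayes factor of the evidence already in hand = 6.
Odds after that evidence = (17/483) × 6 = 34/161.
Target odds = 0.85/0.15 = 17/3.
Need 2.25ⁿ ≥ 17/3 ÷ (34/161) = 161/6.
2.25⁴ = 25.62890625 falls short of 161/6 but 2.25⁵ = 59049/1024 reaches it, so n = 5.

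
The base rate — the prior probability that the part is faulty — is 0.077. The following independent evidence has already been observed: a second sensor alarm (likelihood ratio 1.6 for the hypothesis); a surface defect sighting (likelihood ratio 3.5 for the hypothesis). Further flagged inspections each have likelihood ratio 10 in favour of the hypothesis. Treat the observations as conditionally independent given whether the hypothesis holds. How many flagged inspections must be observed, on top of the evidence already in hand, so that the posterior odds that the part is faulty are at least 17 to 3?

Prior odds = 0.077/0.923 = 77/923.
Combined Bayes factor of the evidence already in hand = 1.6 × 3.5 = 5.6.
Odds after that evidence = (77/923) × 5.6 = 2156/4615.
Target odds = 17/3.
Need 10ⁿ ≥ 17/3 ÷ (2156/4615) = 78455/6468.
10¹ = 10 falls short of 78455/6468 but 10² = 100 reaches it, so n = 2.

2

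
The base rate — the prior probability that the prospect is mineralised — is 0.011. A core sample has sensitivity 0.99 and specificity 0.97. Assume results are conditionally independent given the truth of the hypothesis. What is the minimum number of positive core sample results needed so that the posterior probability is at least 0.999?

Prior odds = 0.011/0.989 = 11/989.
False-positive rate = 1 − 0.97 = 0.03; likelihood ratio of a positive = 0.99/0.03 = 33.
Target odds: 0.999 ÷ 0.001 = 999.
Require 33ⁿ ≥ 999 ÷ (11/989) = 988011/11.
33³ = 35937 falls short of 988011/11 but 33⁴ = 1185921 reaches it, so n = 4.

4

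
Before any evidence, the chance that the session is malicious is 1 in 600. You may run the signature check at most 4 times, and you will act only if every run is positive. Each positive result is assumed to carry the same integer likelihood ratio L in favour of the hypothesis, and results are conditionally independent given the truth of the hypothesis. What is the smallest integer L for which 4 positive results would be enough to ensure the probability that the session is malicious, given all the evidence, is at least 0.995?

Prior odds = (1/600)/(599/600) = 1/599.
Target odds = 0.995/0.005 = 199.
Need L⁴ ≥ 199 ÷ (1/599) = 119201.
18⁴ = 104976 < 119201 ≤ 130321 = 19⁴, so L = 19.

19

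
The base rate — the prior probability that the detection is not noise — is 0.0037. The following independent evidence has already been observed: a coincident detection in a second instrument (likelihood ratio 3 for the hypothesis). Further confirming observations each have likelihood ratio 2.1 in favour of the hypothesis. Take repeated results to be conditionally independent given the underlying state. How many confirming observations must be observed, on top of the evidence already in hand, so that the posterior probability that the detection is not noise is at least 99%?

13

Prior odds = 0.0037/0.9963 = 37/9963.
Bayes factor of the evidence already in hand = 3.
Odds after that evidence = (37/9963) × 3 = 37/3321.
Target odds = 0.99/0.01 = 99.
Need 2.1ⁿ ≥ 99 ÷ (37/3321) = 328779/37.
2.1¹² ≈7355.83 falls short of 328779/37 but 2.1¹³ ≈15447.2 reaches it, so n = 13.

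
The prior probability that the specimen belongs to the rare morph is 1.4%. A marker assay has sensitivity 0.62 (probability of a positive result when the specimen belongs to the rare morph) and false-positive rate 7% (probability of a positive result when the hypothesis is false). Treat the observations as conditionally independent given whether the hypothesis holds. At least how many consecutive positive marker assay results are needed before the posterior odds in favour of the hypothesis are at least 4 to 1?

Prior odds = 0.014/0.986 = 7/493.
Likelihood ratio of a positive result = 0.62/0.07 = 62/7.
Target odds = 4.
Need (7/493) × (62/7)ⁿ ≥ 4, i.e. (62/7)ⁿ ≥ 1972/7.
(62/7)² = 3844/49 falls short of 1972/7 but (62/7)³ = 238328/343 reaches it, so n = 3.

3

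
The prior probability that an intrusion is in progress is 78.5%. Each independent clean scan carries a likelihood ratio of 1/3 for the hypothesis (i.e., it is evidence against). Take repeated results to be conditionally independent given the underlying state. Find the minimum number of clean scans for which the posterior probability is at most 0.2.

Prior odds: 0.785 ÷ 0.215 = 157/43.
Likelihood ratio per clean scan = 1/3.
Target posterior odds = 0.2/0.8 = 0.25.
Need (157/43) × (1/3)ⁿ ≤ 0.25, i.e. (1/3)ⁿ ≤ 43/628.
(1/3)² = 1/9 is still above 43/628 but (1/3)³ = 1/27 is at or below it, so n = 3.

3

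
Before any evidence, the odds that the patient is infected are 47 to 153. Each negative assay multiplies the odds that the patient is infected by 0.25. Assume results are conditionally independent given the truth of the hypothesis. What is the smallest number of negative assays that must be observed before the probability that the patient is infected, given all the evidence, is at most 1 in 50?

2

Prior odds = 47/153.
Likelihood ratio per negative assay = 0.25.
Target posterior odds = 0.02/0.98 = 1/49.
Require 0.25ⁿ ≤ 1/49 ÷ (47/153) = 153/2303.
0.25¹ = 0.25 is still above 153/2303 but 0.25² = 0.0625 is at or below it, so n = 2.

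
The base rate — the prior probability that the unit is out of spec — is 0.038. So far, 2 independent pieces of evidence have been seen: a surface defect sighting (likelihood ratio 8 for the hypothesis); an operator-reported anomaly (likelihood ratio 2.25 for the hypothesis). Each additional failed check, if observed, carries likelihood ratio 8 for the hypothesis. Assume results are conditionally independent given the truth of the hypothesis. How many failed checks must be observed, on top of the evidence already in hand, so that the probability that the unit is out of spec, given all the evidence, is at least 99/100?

Prior odds = 0.038/0.962 = 19/481.
Combined Bayes factor of the evidence already in hand = 8 × 2.25 = 18.
Odds after that evidence = (19/481) × 18 = 342/481.
Target odds = 0.99/0.01 = 99.
Need 8ⁿ ≥ 99 ÷ (342/481) = 5291/38.
8² = 64 falls short of 5291/38 but 8³ = 512 reaches it, so n = 3.

3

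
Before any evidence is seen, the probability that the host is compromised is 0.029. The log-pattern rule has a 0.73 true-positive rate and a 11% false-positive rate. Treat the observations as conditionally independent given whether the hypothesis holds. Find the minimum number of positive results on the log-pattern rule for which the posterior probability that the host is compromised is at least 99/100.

Prior odds: 0.029 ÷ 0.971 = 29/971.
Likelihood ratio of a positive result = 0.73/0.11 = 73/11.
Target odds: 0.99 ÷ 0.01 = 99.
Need (29/971) × (73/11)ⁿ ≥ 99, i.e. (73/11)ⁿ ≥ 96129/29.
(73/11)⁴ = 28398241/14641 falls short of 96129/29 but (73/11)⁵ ≈12872.1 reaches it, so n = 5.

5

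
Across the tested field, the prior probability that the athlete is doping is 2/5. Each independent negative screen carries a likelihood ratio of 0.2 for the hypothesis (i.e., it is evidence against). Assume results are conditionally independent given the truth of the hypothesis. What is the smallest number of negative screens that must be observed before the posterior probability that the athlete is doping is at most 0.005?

Prior odds = 0.4/0.6 = 2/3.
Likelihood ratio per negative screen = 0.2.
Target odds: 0.005 ÷ 0.995 = 1/199.
Need (2/3) × 0.2ⁿ ≤ 1/199, i.e. 0.2ⁿ ≤ 3/398.
0.2³ = 0.008 is still above 3/398 but 0.2⁴ = 0.0016 is at or below it, so n = 4.

4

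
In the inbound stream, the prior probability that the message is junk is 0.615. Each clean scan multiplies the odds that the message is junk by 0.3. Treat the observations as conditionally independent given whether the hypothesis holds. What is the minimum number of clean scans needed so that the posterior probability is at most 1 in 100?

5

Prior odds: 0.615 ÷ 0.385 = 123/77.
Likelihood ratio per clean scan = 0.3.
Target odds: 0.01 ÷ 0.99 = 1/99.
Require 0.3ⁿ ≤ 1/99 ÷ (123/77) = 7/1107.
0.3⁴ = 0.0081 is still above 7/1107 but 0.3⁵ = 243/100000 is at or below it, so n = 5.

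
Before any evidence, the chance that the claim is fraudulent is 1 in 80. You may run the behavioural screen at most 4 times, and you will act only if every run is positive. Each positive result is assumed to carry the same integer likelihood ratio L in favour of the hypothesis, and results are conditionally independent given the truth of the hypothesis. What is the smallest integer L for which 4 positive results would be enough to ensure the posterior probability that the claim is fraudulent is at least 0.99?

10

Prior odds = 0.0125/0.9875 = 1/79.
Target odds = 0.99/0.01 = 99.
Need L⁴ ≥ 99 ÷ (1/79) = 7821.
9⁴ = 6561 < 7821 ≤ 10000 = 10⁴, so L = 10.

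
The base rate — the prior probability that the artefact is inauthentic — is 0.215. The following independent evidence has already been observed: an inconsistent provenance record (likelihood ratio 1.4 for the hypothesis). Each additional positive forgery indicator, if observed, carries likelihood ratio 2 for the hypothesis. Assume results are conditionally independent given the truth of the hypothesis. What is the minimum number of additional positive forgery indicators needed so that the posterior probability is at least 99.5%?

10

Prior odds = 0.215/0.785 = 43/157.
Bayes factor of the evidence already in hand = 1.4.
Odds after that evidence = (43/157) × 1.4 = 301/785.
Target odds = 0.995/0.005 = 199.
Need 2ⁿ ≥ 199 ÷ (301/785) = 156215/301.
2⁹ = 512 falls short of 156215/301 but 2¹⁰ = 1024 reaches it, so n = 10.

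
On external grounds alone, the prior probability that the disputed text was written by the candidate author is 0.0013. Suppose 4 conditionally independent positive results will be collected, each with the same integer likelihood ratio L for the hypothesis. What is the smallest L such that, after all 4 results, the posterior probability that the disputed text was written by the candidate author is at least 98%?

Prior odds = 0.0013/0.9987 = 13/9987.
Target odds = 0.98/0.02 = 49.
Need L⁴ ≥ 49 ÷ (13/9987) = 489363/13.
13⁴ = 28561 < 489363/13 ≤ 38416 = 14⁴, so L = 14.

14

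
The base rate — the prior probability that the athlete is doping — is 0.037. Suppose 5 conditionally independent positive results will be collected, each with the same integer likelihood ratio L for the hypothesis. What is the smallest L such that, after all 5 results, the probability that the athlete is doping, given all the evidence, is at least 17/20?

3

Prior odds = 0.037/0.963 = 37/963.
Target odds = 0.85/0.15 = 17/3.
Need L⁵ ≥ 17/3 ÷ (37/963) = 5457/37.
2⁵ = 32 < 5457/37 ≤ 243 = 3⁵, so L = 3.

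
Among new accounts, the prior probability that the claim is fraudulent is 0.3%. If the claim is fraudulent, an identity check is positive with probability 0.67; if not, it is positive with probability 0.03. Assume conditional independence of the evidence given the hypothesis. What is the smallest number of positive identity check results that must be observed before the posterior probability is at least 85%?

3

Prior odds = 0.003/0.997 = 3/997.
Likelihood ratio of a positive = 0.67/0.03 = 67/3.
Target posterior odds = 0.85/0.15 = 17/3.
Need (3/997) × (67/3)ⁿ ≥ 17/3, i.e. (67/3)ⁿ ≥ 16949/9.
(67/3)² = 4489/9 falls short of 16949/9 but (67/3)³ = 300763/27 reaches it, so n = 3.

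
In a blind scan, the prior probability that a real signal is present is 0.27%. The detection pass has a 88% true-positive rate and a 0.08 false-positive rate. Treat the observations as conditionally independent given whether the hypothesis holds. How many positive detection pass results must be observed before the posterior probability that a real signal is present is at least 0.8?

4

Prior odds = 0.0027/0.9973 = 27/9973.
Likelihood ratio of a positive result = 0.88/0.08 = 11.
Target posterior odds = 0.8/0.2 = 4.
Require 11ⁿ ≥ 4 ÷ (27/9973) = 39892/27.
11³ = 1331 falls short of 39892/27 but 11⁴ = 14641 reaches it, so n = 4.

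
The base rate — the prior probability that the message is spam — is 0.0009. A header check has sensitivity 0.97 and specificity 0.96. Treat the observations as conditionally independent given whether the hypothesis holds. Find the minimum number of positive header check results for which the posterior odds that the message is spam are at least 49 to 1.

Prior odds = 0.0009/0.9991 = 9/9991.
False-positive rate = 1 − 0.96 = 0.04; likelihood ratio of a positive = 0.97/0.04 = 24.25.
Target odds = 49.
Need (9/9991) × 24.25ⁿ ≥ 49, i.e. 24.25ⁿ ≥ 489559/9.
24.25³ = 912673/64 falls short of 489559/9 but 24.25⁴ = 88529281/256 reaches it, so n = 4.

4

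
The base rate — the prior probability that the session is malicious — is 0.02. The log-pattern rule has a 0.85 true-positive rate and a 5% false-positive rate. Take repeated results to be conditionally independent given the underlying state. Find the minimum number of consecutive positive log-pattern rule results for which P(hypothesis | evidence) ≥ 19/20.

3

Prior odds = 0.02/0.98 = 1/49.
Likelihood ratio of a positive result = 0.85/0.05 = 17.
Target odds: 0.95 ÷ 0.05 = 19.
Require 17ⁿ ≥ 19 ÷ (1/49) = 931.
17² = 289 falls short of 931 but 17³ = 4913 reaches it, so n = 3.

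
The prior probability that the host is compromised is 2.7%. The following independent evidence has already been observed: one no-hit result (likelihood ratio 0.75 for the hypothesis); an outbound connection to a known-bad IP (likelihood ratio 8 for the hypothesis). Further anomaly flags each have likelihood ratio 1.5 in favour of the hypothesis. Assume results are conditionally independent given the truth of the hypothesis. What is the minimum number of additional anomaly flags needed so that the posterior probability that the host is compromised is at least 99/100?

16

Prior odds = 0.027/0.973 = 27/973.
Combined Bayes factor of the evidence already in hand = 0.75 × 8 = 6.
Odds after that evidence = (27/973) × 6 = 162/973.
Target odds = 0.99/0.01 = 99.
Need 1.5ⁿ ≥ 99 ÷ (162/973) = 10703/18.
1.5¹⁵ = 14348907/32768 falls short of 10703/18 but 1.5¹⁶ = 43046721/65536 reaches it, so n = 16.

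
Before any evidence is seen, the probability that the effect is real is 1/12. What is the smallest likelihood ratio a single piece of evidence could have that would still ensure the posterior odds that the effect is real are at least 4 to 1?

Prior odds = (1/12)/(11/12) = 1/11.
Target odds = 4.
Required Bayes factor = 4 ÷ (1/11) = 44.

44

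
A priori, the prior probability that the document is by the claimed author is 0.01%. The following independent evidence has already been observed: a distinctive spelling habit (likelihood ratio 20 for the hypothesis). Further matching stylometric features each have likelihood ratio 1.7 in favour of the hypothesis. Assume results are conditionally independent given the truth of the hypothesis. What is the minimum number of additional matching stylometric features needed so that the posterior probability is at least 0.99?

Prior odds = 0.0001/0.9999 = 1/9999.
Bayes factor of the evidence already in hand = 20.
Odds after that evidence = (1/9999) × 20 = 20/9999.
Target odds = 0.99/0.01 = 99.
Need 1.7ⁿ ≥ 99 ÷ (20/9999) = 49495.05.
1.7²⁰ ≈40642.3 falls short of 49495.05 but 1.7²¹ ≈69091.9 reaches it, so n = 21.

21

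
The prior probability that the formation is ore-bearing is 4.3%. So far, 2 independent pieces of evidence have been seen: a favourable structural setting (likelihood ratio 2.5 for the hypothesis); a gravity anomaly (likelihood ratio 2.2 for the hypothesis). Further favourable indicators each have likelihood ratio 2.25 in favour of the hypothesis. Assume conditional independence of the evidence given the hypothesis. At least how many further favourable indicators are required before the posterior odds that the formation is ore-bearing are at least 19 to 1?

Prior odds = 0.043/0.957 = 43/957.
Combined Bayes factor of the evidence already in hand = 2.5 × 2.2 = 5.5.
Odds after that evidence = (43/957) × 5.5 = 43/174.
Target odds = 19.
Need 2.25ⁿ ≥ 19 ÷ (43/174) = 3306/43.
2.25⁵ = 59049/1024 falls short of 3306/43 but 2.25⁶ = 531441/4096 reaches it, so n = 6.

6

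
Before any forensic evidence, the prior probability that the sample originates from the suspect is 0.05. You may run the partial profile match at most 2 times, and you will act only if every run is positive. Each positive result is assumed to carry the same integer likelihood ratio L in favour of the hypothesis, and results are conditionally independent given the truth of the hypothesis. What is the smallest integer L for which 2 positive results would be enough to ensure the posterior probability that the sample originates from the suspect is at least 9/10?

Prior odds = 0.05/0.95 = 1/19.
Target odds = 0.9/0.1 = 9.
Need L² ≥ 9 ÷ (1/19) = 171.
13² = 169 < 171 ≤ 196 = 14², so L = 14.

14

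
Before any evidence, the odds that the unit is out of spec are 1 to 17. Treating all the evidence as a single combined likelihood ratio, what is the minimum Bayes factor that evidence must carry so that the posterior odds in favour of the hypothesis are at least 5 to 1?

85

Prior odds = 1/17.
Target odds = 5.
Required Bayes factor = 5 ÷ (1/17) = 85.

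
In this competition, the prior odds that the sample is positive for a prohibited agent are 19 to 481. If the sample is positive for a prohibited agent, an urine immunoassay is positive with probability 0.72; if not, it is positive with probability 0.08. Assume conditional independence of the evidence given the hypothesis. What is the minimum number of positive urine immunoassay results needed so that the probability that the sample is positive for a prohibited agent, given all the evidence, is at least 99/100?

4

Prior odds = 19/481.
Likelihood ratio of a positive = 0.72/0.08 = 9.
Target odds: 0.99 ÷ 0.01 = 99.
Need (19/481) × 9ⁿ ≥ 99, i.e. 9ⁿ ≥ 47619/19.
9³ = 729 falls short of 47619/19 but 9⁴ = 6561 reaches it, so n = 4.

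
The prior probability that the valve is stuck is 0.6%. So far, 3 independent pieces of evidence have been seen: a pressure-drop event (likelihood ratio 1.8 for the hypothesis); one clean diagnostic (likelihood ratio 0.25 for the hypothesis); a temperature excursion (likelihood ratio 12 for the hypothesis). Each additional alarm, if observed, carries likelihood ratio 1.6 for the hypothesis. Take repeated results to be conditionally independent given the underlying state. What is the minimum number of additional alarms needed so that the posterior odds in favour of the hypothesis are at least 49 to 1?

16

Prior odds = 0.006/0.994 = 3/497.
Combined Bayes factor of the evidence already in hand = 1.8 × 0.25 × 12 = 5.4.
Odds after that evidence = (3/497) × 5.4 = 81/2485.
Target odds = 49.
Need 1.6ⁿ ≥ 49 ÷ (81/2485) = 121765/81.
1.6¹⁵ ≈1152.92 falls short of 121765/81 but 1.6¹⁶ ≈1844.67 reaches it, so n = 16.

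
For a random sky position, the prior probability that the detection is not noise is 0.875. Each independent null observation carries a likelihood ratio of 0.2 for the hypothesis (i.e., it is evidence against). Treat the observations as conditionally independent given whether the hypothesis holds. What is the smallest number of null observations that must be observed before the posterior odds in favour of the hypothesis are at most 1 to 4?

Prior odds: 0.875 ÷ 0.125 = 7.
Likelihood ratio per null observation = 0.2.
Target odds = 0.25.
Need 7 × 0.2ⁿ ≤ 0.25, i.e. 0.2ⁿ ≤ 1/28.
0.2² = 0.04 is still above 1/28 but 0.2³ = 0.008 is at or below it, so n = 3.

3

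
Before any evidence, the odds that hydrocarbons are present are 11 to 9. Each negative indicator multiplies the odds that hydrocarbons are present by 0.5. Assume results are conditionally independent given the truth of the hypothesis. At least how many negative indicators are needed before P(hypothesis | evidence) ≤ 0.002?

Prior odds = 11/9.
Likelihood ratio per negative indicator = 0.5.
Target posterior odds = 0.002/0.998 = 1/499.
Need (11/9) × 0.5ⁿ ≤ 1/499, i.e. 0.5ⁿ ≤ 9/5489.
0.5⁹ = 0.001953125 is still above 9/5489 but 0.5¹⁰ = 1/1024 is at or below it, so n = 10.

10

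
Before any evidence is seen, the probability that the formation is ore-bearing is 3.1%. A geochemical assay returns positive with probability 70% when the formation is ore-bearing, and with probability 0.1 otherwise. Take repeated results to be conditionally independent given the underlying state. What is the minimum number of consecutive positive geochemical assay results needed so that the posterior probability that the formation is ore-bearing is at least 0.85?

Prior odds: 0.031 ÷ 0.969 = 31/969.
Likelihood ratio of a positive result = 0.7/0.1 = 7.
Target odds: 0.85 ÷ 0.15 = 17/3.
Need (31/969) × 7ⁿ ≥ 17/3, i.e. 7ⁿ ≥ 5491/31.
7² = 49 falls short of 5491/31 but 7³ = 343 reaches it, so n = 3.

3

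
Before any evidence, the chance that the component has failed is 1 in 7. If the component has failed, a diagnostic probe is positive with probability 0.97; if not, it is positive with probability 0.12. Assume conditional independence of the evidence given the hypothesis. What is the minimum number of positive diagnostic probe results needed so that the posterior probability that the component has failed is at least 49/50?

3

Prior odds = (1/7)/(6/7) = 1/6.
Likelihood ratio of a positive = 0.97/0.12 = 97/12.
Target posterior odds = 0.98/0.02 = 49.
Need (1/6) × (97/12)ⁿ ≥ 49, i.e. (97/12)ⁿ ≥ 294.
(97/12)² = 9409/144 falls short of 294 but (97/12)³ = 912673/1728 reaches it, so n = 3.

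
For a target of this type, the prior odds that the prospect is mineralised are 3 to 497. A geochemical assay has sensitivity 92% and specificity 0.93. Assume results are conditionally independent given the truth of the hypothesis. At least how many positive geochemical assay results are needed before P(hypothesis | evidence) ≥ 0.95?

4

Prior odds = 3/497.
False-positive rate = 1 − 0.93 = 0.07; likelihood ratio of a positive = 0.92/0.07 = 92/7.
Target odds: 0.95 ÷ 0.05 = 19.
Need (3/497) × (92/7)ⁿ ≥ 19, i.e. (92/7)ⁿ ≥ 9443/3.
(92/7)³ = 778688/343 falls short of 9443/3 but (92/7)⁴ = 71639296/2401 reaches it, so n = 4.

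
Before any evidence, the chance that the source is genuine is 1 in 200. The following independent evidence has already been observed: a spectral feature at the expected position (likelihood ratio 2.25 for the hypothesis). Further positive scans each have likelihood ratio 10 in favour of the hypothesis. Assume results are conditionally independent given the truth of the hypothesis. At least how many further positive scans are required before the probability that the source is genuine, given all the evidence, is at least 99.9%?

5

Prior odds = 0.005/0.995 = 1/199.
Bayes factor of the evidence already in hand = 2.25.
Odds after that evidence = (1/199) × 2.25 = 9/796.
Target odds = 0.999/0.001 = 999.
Need 10ⁿ ≥ 999 ÷ (9/796) = 88356.
10⁴ = 10000 falls short of 88356 but 10⁵ = 100000 reaches it, so n = 5.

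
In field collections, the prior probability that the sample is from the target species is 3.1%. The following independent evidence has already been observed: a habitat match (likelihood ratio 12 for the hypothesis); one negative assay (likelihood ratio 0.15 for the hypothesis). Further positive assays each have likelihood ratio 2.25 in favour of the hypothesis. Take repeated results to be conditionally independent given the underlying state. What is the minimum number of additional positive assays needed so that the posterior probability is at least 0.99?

Prior odds = 0.031/0.969 = 31/969.
Combined Bayes factor of the evidence already in hand = 12 × 0.15 = 1.8.
Odds after that evidence = (31/969) × 1.8 = 93/1615.
Target odds = 0.99/0.01 = 99.
Need 2.25ⁿ ≥ 99 ÷ (93/1615) = 53295/31.
2.25⁹ = 387420489/262144 falls short of 53295/31 but 2.25¹⁰ ≈3325.26 reaches it, so n = 10.

10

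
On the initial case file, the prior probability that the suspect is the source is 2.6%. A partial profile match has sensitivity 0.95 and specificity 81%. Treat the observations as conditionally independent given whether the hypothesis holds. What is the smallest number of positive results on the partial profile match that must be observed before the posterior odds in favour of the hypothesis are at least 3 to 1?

3

Prior odds = 0.026/0.974 = 13/487.
False-positive rate = 1 − 0.81 = 0.19; likelihood ratio of a positive = 0.95/0.19 = 5.
Target odds = 3.
Need (13/487) × 5ⁿ ≥ 3, i.e. 5ⁿ ≥ 1461/13.
5² = 25 falls short of 1461/13 but 5³ = 125 reaches it, so n = 3.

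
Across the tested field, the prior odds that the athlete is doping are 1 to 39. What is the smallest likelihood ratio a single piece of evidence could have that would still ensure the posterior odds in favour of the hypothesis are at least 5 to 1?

Prior odds = 1/39.
Target odds = 5.
Required Bayes factor = 5 ÷ (1/39) = 195.

195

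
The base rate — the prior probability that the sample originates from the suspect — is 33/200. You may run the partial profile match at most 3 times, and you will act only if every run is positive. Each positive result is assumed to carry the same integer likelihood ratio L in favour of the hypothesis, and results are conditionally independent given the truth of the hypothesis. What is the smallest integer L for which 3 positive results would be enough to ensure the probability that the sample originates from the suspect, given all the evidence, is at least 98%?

Prior odds = 0.165/0.835 = 33/167.
Target odds = 0.98/0.02 = 49.
Need L³ ≥ 49 ÷ (33/167) = 8183/33.
6³ = 216 < 8183/33 ≤ 343 = 7³, so L = 7.

7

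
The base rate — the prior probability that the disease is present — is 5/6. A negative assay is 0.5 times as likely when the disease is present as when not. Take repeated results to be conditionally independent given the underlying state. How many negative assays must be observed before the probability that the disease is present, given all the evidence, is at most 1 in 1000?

13

Prior odds = (5/6)/(1/6) = 5.
Likelihood ratio per negative assay = 0.5.
Target posterior odds = 0.001/0.999 = 1/999.
Need 5 × 0.5ⁿ ≤ 1/999, i.e. 0.5ⁿ ≤ 1/4995.
0.5¹² = 1/4096 is still above 1/4995 but 0.5¹³ = 1/8192 is at or below it, so n = 13.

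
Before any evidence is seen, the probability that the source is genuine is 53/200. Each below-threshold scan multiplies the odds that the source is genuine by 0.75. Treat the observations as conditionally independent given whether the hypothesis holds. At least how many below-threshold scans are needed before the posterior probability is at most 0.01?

13

Prior odds = 0.265/0.735 = 53/147.
Likelihood ratio per below-threshold scan = 0.75.
Target odds: 0.01 ÷ 0.99 = 1/99.
Require 0.75ⁿ ≤ 1/99 ÷ (53/147) = 49/1749.
0.75¹² = 531441/16777216 is still above 49/1749 but 0.75¹³ = 1594323/67108864 is at or below it, so n = 13.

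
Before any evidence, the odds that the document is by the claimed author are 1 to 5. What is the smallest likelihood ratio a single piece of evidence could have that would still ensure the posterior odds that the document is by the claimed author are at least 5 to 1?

Prior odds = 0.2.
Target odds = 5.
Required Bayes factor = 5 ÷ 0.2 = 25.

25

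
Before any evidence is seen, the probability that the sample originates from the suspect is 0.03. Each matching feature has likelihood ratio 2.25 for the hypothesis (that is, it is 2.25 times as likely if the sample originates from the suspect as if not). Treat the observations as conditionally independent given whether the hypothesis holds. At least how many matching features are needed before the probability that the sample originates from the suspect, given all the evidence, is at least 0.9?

7

Prior odds = 0.03/0.97 = 3/97.
Likelihood ratio per matching feature = 2.25.
Target odds: 0.9 ÷ 0.1 = 9.
Need (3/97) × 2.25ⁿ ≥ 9, i.e. 2.25ⁿ ≥ 291.
2.25⁶ = 531441/4096 falls short of 291 but 2.25⁷ = 4782969/16384 reaches it, so n = 7.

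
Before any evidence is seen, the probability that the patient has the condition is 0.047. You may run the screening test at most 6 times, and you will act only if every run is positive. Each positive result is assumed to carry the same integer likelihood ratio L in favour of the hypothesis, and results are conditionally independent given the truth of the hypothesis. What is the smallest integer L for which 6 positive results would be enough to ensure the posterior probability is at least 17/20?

3

Prior odds = 0.047/0.953 = 47/953.
Target odds = 0.85/0.15 = 17/3.
Need L⁶ ≥ 17/3 ÷ (47/953) = 16201/141.
2⁶ = 64 < 16201/141 ≤ 729 = 3⁶, so L = 3.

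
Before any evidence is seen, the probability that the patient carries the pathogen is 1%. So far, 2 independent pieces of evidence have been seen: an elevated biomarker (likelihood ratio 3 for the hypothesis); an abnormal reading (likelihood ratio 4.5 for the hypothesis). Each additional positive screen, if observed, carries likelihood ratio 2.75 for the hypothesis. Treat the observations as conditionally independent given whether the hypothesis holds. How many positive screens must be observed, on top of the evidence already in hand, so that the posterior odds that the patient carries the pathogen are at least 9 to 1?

Prior odds = 0.01/0.99 = 1/99.
Combined Bayes factor of the evidence already in hand = 3 × 4.5 = 13.5.
Odds after that evidence = (1/99) × 13.5 = 3/22.
Target odds = 9.
Need 2.75ⁿ ≥ 9 ÷ (3/22) = 66.
2.75⁴ = 57.19140625 falls short of 66 but 2.75⁵ = 161051/1024 reaches it, so n = 5.

5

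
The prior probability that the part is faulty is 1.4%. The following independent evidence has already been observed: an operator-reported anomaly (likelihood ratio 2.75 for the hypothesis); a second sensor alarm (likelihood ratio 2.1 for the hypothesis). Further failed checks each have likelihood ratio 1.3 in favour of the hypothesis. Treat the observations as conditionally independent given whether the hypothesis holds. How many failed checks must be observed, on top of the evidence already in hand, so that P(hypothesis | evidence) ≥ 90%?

18

Prior odds = 0.014/0.986 = 7/493.
Combined Bayes factor of the evidence already in hand = 2.75 × 2.1 = 5.775.
Odds after that evidence = (7/493) × 5.775 = 1617/19720.
Target odds = 0.9/0.1 = 9.
Need 1.3ⁿ ≥ 9 ÷ (1617/19720) = 59160/539.
1.3¹⁷ ≈86.5042 falls short of 59160/539 but 1.3¹⁸ ≈112.455 reaches it, so n = 18.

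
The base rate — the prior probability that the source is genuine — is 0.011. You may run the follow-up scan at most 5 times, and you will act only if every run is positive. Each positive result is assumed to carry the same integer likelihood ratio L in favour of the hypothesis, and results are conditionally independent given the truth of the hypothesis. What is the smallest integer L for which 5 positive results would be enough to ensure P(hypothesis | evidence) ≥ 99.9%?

10

Prior odds = 0.011/0.989 = 11/989.
Target odds = 0.999/0.001 = 999.
Need L⁵ ≥ 999 ÷ (11/989) = 988011/11.
9⁵ = 59049 < 988011/11 ≤ 100000 = 10⁵, so L = 10.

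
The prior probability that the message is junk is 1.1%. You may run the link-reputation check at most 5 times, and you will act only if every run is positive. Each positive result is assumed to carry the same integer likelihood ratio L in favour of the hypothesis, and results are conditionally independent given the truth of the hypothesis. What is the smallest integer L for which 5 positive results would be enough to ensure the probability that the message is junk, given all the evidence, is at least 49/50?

Prior odds = 0.011/0.989 = 11/989.
Target odds = 0.98/0.02 = 49.
Need L⁵ ≥ 49 ÷ (11/989) = 48461/11.
5⁵ = 3125 < 48461/11 ≤ 7776 = 6⁵, so L = 6.

6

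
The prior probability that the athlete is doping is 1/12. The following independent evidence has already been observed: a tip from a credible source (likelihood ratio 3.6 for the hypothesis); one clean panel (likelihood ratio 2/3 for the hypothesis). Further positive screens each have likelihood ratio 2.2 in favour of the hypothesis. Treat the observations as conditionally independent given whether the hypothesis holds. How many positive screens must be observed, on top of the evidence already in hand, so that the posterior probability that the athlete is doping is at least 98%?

7

Prior odds = (1/12)/(11/12) = 1/11.
Combined Bayes factor of the evidence already in hand = 3.6 × (2/3) = 2.4.
Odds after that evidence = (1/11) × 2.4 = 12/55.
Target odds = 0.98/0.02 = 49.
Need 2.2ⁿ ≥ 49 ÷ (12/55) = 2695/12.
2.2⁶ = 1771561/15625 falls short of 2695/12 but 2.2⁷ = 19487171/78125 reaches it, so n = 7.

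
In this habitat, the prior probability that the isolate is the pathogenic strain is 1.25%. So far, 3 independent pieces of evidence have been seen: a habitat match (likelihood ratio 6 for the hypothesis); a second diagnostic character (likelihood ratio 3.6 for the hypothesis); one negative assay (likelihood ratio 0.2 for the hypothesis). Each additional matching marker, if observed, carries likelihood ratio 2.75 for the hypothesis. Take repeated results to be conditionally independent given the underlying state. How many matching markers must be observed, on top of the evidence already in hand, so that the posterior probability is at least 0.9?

6

Prior odds = 0.0125/0.9875 = 1/79.
Combined Bayes factor of the evidence already in hand = 6 × 3.6 × 0.2 = 4.32.
Odds after that evidence = (1/79) × 4.32 = 108/1975.
Target odds = 0.9/0.1 = 9.
Need 2.75ⁿ ≥ 9 ÷ (108/1975) = 1975/12.
2.75⁵ = 161051/1024 falls short of 1975/12 but 2.75⁶ = 1771561/4096 reaches it, so n = 6.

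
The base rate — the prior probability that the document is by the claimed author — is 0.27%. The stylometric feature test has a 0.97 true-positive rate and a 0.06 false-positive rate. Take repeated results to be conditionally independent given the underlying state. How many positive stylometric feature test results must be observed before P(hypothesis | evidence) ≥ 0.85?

3

Prior odds = 0.0027/0.9973 = 27/9973.
Likelihood ratio of a positive result = 0.97/0.06 = 97/6.
Target odds: 0.85 ÷ 0.15 = 17/3.
Need (27/9973) × (97/6)ⁿ ≥ 17/3, i.e. (97/6)ⁿ ≥ 169541/81.
(97/6)² = 9409/36 falls short of 169541/81 but (97/6)³ = 912673/216 reaches it, so n = 3.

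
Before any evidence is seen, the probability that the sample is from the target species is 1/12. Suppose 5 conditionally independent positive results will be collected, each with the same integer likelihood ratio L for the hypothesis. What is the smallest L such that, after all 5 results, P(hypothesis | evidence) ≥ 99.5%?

5

Prior odds = (1/12)/(11/12) = 1/11.
Target odds = 0.995/0.005 = 199.
Need L⁵ ≥ 199 ÷ (1/11) = 2189.
4⁵ = 1024 < 2189 ≤ 3125 = 5⁵, so L = 5.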